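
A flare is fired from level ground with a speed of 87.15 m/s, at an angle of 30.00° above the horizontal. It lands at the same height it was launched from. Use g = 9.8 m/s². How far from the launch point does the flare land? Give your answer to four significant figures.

671.2 m

For level ground, R = v₀² sin(2θ) / g.
sin(2 × 30.00°) = sin 60.000° = 0.8660.
R = (87.15)² × 0.8660 / 9.8 = 671.2 m.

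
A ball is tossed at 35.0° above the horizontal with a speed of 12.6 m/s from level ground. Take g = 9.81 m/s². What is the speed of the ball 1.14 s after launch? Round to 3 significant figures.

v_x = 12.6 cos 35.0° = 10.32 m/s (constant).
v_y(t) = 12.6 sin 35.0° − g t = 7.227 − 9.81 × 1.14 = -3.956 m/s.
Speed = √(v_x² + v_y²) = √(106.5 + 15.65) = 11.1 m/s.

11.1 m/s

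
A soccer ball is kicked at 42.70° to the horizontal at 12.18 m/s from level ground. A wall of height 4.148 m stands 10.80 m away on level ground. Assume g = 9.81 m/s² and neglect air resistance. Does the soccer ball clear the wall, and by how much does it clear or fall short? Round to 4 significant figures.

v_x = 12.18 cos 42.70° = 8.9513 m/s; v_y0 = 12.18 sin 42.70° = 8.2600 m/s.
Time to reach the wall: t = 10.80 / 8.9513 = 1.2065 s.
Height at that point: y = 8.2600×1.2065 − 4.905×1.2065² = 2.8258 m.
That is 4.148 − 2.8258 = 1.322 m below the top of the wall, so the soccer ball does not clear it.

No — it falls 1.322 m short of clearing the wall.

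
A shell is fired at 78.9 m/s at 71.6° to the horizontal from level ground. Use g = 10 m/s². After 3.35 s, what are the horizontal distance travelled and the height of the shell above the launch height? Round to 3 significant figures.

v_x = 78.9 cos 71.6° = 24.90 m/s; v_y0 = 78.9 sin 71.6° = 74.87 m/s.
x = v_x t = 24.90 × 3.35 = 83.4 m.
y = v_y0 t − ½ g t² = 74.87×3.35 − 5.000×3.35² = 195 m.

x = 83.4 m, y = 195 m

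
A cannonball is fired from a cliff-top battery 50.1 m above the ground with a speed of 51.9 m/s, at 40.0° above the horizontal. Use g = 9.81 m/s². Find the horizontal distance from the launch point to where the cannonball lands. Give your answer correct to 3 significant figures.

321 m

Components: v_x = 51.9 cos 40.0° = 39.76 m/s, v_y = 51.9 sin 40.0° = 33.36 m/s.
Vertical: 0 = 50.1 + 33.36 t − ½(9.81) t² ⇒ 4.905 t² − 33.36 t − 50.1 = 0.
t = [33.36 + √(1113 + 983.0)] / 9.810 = 8.067 s.
Horizontal: R = v_x · t = 39.76 × 8.067 = 321 m.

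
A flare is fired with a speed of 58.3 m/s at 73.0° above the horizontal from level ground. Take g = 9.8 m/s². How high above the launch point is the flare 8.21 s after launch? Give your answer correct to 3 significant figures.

v_y0 = 58.3 sin 73.0° = 55.75 m/s.
y(t) = v_y0 t − ½ g t² = 55.75×8.21 − 4.900×8.21² = 127 m.

127 m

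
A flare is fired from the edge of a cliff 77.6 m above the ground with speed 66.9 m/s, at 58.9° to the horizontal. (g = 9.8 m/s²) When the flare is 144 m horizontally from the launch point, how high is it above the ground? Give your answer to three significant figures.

v_x = 66.9 cos 58.9° = 34.56 m/s, v_y0 = 66.9 sin 58.9° = 57.28 m/s.
Time to reach x = 144 m: t = x / v_x = 144 / 34.56 = 4.167 s.
y = 77.6 + v_y0 t − ½ g t² = 77.6 + 57.28×4.167 − 4.900×4.167² = 231 m.

231 m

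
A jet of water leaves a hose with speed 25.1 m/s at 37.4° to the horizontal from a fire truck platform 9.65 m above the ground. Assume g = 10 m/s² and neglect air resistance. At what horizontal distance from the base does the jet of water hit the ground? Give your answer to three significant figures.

71.5 m

Components: v_x = 25.1 cos 37.4° = 19.94 m/s, v_y = 25.1 sin 37.4° = 15.25 m/s.
Vertical: 0 = 9.65 + 15.25 t − ½(10) t² ⇒ 5.000 t² − 15.25 t − 9.65 = 0.
t = [15.25 + √(232.6 + 193.0)] / 10.00 = 3.588 s.
Horizontal: R = v_x · t = 19.94 × 3.588 = 71.5 m.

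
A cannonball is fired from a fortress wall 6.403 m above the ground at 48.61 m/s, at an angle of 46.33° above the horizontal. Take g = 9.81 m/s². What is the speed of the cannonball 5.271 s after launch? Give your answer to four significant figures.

v_x = 48.61 cos 46.33° = 33.565 m/s (constant).
v_y(t) = 48.61 sin 46.33° − g t = 35.161 − 9.81 × 5.271 = -16.548 m/s.
Speed = √(v_x² + v_y²) = √(1126.6 + 273.84) = 37.42 m/s.

37.42 m/s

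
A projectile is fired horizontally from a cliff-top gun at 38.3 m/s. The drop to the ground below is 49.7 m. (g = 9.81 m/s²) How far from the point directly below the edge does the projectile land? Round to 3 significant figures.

122 m

Initial vertical velocity is zero, so the fall time comes from h = ½ g t²: t = √(2 × 49.7 / 9.81) = 3.183 s.
Horizontal motion is uniform at 38.3 m/s, so x = 38.3 × 3.183 = 122 m.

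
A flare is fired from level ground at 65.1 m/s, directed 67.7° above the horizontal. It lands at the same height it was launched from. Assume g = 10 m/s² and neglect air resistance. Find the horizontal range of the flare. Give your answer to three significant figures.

Components: v_x = 65.1 cos 67.7° = 24.70 m/s, v_y = 65.1 sin 67.7° = 60.23 m/s.
Time of flight (same landing height): t = 2 v_y / g = 2 × 60.23 / 10 = 12.05 s.
Range: R = v_x · t = 24.70 × 12.05 = 298 m.

298 m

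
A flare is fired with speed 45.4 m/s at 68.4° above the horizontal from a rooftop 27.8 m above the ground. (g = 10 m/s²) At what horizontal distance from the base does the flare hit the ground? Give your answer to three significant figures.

Components: v_x = 45.4 cos 68.4° = 16.71 m/s, v_y = 45.4 sin 68.4° = 42.21 m/s.
Vertical: 0 = 27.8 + 42.21 t − ½(10) t² ⇒ 5.000 t² − 42.21 t − 27.8 = 0.
t = [42.21 + √(1782 + 556.0)] / 10.00 = 9.056 s.
Horizontal: R = v_x · t = 16.71 × 9.056 = 151 m.

151 m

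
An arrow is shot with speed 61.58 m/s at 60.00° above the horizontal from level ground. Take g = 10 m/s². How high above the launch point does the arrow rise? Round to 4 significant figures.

Vertical component of launch velocity: v_y = 61.58 sin 60.00° = 53.330 m/s.
At the highest point the vertical velocity is zero, so v_y² = 2 g h_max.
h_max = (53.330)² / (2 × 10) = 2844.1 / 20.00 = 142.2 m.

142.2 m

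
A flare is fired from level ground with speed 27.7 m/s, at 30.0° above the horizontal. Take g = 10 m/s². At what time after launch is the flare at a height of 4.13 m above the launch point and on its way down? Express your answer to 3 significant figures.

2.43 s

v_y0 = 27.7 sin 30.0° = 13.85 m/s.
Set y = v_y0 t − ½ g t² = 4.13: 5.000 t² − 13.85 t + 4.13 = 0.
t = [13.85 ± √(191.8 − 82.60)] / 10 = (13.85 ± 10.45) / 10, giving t = 0.340 s or t = 2.43 s.
On the way down corresponds to the larger root: t = 2.43 s.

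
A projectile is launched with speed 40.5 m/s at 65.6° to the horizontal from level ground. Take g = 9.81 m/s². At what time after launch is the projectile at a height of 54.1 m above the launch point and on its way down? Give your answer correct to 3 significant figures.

v_y0 = 40.5 sin 65.6° = 36.88 m/s.
Set y = v_y0 t − ½ g t² = 54.1: 4.905 t² − 36.88 t + 54.1 = 0.
t = [36.88 ± √(1360 − 1061)] / 9.81 = (36.88 ± 17.29) / 9.81, giving t = 2.00 s or t = 5.52 s.
On the way down corresponds to the larger root: t = 5.52 s.

5.52 s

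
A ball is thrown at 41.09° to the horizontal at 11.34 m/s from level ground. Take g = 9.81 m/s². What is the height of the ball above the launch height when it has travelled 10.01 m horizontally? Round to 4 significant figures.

2.001 m

v_x = 11.34 cos 41.09° = 8.5467 m/s, v_y0 = 11.34 sin 41.09° = 7.4531 m/s.
Time to reach x = 10.01 m: t = x / v_x = 10.01 / 8.5467 = 1.1712 s.
y = v_y0 t − ½ g t² = 7.4531×1.1712 − 4.905×1.1712² = 2.001 m.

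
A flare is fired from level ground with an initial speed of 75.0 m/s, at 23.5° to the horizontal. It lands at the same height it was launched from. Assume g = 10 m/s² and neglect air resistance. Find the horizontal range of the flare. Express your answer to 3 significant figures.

For level ground, R = v₀² sin(2θ) / g.
sin(2 × 23.5°) = sin 47.00° = 0.7314.
R = (75.0)² × 0.7314 / 10 = 411 m.

411 m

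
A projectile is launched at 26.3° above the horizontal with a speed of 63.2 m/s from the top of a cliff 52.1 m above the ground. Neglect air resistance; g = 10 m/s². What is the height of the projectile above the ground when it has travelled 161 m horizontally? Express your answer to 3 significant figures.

v_x = 63.2 cos 26.3° = 56.66 m/s, v_y0 = 63.2 sin 26.3° = 28.00 m/s.
Time to reach x = 161 m: t = x / v_x = 161 / 56.66 = 2.842 s.
y = 52.1 + v_y0 t − ½ g t² = 52.1 + 28.00×2.842 − 5.000×2.842² = 91.3 m.

91.3 m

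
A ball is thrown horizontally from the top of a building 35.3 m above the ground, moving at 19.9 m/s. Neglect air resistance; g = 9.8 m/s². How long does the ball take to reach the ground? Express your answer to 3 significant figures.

2.68 s

The horizontal speed doesn't affect the fall. With v_y0 = 0, h = ½ g t².
t = √(2 × 35.3 / 9.8) = √7.204 = 2.68 s.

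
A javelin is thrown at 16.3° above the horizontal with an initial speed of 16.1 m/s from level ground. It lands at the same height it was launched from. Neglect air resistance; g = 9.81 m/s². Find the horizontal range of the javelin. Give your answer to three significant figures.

14.2 m

For level ground, R = v₀² sin(2θ) / g.
sin(2 × 16.3°) = sin 32.60° = 0.5388.
R = (16.1)² × 0.5388 / 9.81 = 14.2 m.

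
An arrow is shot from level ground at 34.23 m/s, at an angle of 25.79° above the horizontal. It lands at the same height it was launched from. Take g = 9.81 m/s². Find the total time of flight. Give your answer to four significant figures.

3.036 s

Vertical component: v_y = 34.23 sin 25.79° = 14.893 m/s.
For a projectile landing at launch height, time of flight is t = 2 v_y / g = 2 × 14.893 / 9.81 = 3.036 s.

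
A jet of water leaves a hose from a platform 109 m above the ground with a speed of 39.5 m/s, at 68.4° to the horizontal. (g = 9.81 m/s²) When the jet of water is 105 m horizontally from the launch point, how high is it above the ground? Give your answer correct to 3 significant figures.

118 m

v_x = 39.5 cos 68.4° = 14.54 m/s, v_y0 = 39.5 sin 68.4° = 36.73 m/s.
Time to reach x = 105 m: t = x / v_x = 105 / 14.54 = 7.221 s.
y = 109 + v_y0 t − ½ g t² = 109 + 36.73×7.221 − 4.905×7.221² = 118 m.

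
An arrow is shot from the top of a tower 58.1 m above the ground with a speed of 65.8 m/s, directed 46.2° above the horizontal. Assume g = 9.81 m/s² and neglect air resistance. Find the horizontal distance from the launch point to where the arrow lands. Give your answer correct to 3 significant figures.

491 m

Components: v_x = 65.8 cos 46.2° = 45.54 m/s, v_y = 65.8 sin 46.2° = 47.49 m/s.
Vertical: 0 = 58.1 + 47.49 t − ½(9.81) t² ⇒ 4.905 t² − 47.49 t − 58.1 = 0.
t = [47.49 + √(2255 + 1140)] / 9.810 = 10.78 s.
Horizontal: R = v_x · t = 45.54 × 10.78 = 491 m.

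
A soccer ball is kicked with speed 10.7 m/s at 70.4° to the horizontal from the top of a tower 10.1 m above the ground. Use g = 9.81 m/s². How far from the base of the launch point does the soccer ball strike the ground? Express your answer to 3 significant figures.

Components: v_x = 10.7 cos 70.4° = 3.589 m/s, v_y = 10.7 sin 70.4° = 10.08 m/s.
Vertical: 0 = 10.1 + 10.08 t − ½(9.81) t² ⇒ 4.905 t² − 10.08 t − 10.1 = 0.
t = [10.08 + √(101.6 + 198.2)] / 9.810 = 2.793 s.
Horizontal: R = v_x · t = 3.589 × 2.793 = 10.0 m.

10.0 m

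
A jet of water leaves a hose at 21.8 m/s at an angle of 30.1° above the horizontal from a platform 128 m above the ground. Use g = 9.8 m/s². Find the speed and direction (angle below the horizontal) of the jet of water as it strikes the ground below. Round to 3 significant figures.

v_x = 21.8 cos 30.1° = 18.86 m/s (constant).
|v_y| at impact = √((10.93)² + 2×9.8×128) = 51.27 m/s.
Speed = √(18.86² + 51.27²) = 54.6 m/s; angle = arctan(51.27/18.86) = 69.8° below horizontal.

54.6 m/s at 69.8° below the horizontal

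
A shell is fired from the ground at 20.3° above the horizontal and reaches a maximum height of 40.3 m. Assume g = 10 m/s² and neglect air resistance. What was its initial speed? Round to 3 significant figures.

81.8 m/s

At maximum height v_y = 0, so (v₀ sin θ)² = 2 g H.
v₀ sin 20.3° = √(2 × 10 × 40.3) = 28.39 m/s.
v₀ = 28.39 / sin 20.3° = 28.39 / 0.3469 = 81.8 m/s.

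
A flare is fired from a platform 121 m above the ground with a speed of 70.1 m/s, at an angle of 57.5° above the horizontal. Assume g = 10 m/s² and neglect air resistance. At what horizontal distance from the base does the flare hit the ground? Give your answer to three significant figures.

512 m

Components: v_x = 70.1 cos 57.5° = 37.66 m/s, v_y = 70.1 sin 57.5° = 59.12 m/s.
Vertical: 0 = 121 + 59.12 t − ½(10) t² ⇒ 5.000 t² − 59.12 t − 121 = 0.
t = [59.12 + √(3495 + 2420)] / 10.00 = 13.60 s.
Horizontal: R = v_x · t = 37.66 × 13.60 = 512 m.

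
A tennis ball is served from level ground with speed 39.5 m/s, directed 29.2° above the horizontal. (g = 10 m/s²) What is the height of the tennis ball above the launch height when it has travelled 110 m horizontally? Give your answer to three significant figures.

10.6 m

v_x = 39.5 cos 29.2° = 34.48 m/s, v_y0 = 39.5 sin 29.2° = 19.27 m/s.
Time to reach x = 110 m: t = x / v_x = 110 / 34.48 = 3.190 s.
y = v_y0 t − ½ g t² = 19.27×3.190 − 5.000×3.190² = 10.6 m.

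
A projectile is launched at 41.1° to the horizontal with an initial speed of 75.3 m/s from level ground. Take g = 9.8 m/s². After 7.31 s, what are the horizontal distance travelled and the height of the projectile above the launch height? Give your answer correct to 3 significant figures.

x = 415 m, y = 100 m

v_x = 75.3 cos 41.1° = 56.74 m/s; v_y0 = 75.3 sin 41.1° = 49.50 m/s.
x = v_x t = 56.74 × 7.31 = 415 m.
y = v_y0 t − ½ g t² = 49.50×7.31 − 4.900×7.31² = 100 m.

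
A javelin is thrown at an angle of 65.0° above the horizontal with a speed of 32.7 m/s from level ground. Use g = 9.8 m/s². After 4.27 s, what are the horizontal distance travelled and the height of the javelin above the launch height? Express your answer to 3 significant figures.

v_x = 32.7 cos 65.0° = 13.82 m/s; v_y0 = 32.7 sin 65.0° = 29.64 m/s.
x = v_x t = 13.82 × 4.27 = 59.0 m.
y = v_y0 t − ½ g t² = 29.64×4.27 − 4.900×4.27² = 37.2 m.

x = 59.0 m, y = 37.2 m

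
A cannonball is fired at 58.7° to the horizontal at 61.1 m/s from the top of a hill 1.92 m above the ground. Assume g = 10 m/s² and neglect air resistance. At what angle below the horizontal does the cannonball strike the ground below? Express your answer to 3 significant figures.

v_x = 61.1 cos 58.7° = 31.74 m/s.
At impact |v_y| = √(v_y0² + 2 g h) = √(52.21² + 2×10×1.92) = 52.58 m/s.
Angle below horizontal = arctan(|v_y| / v_x) = arctan(52.58 / 31.74) = 58.9°.

58.9°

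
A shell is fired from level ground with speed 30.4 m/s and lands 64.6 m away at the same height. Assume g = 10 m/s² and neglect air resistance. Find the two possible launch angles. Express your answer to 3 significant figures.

22.2° and 67.8°

Level-ground range: R = v₀² sin(2θ)/g ⇒ sin 2θ = R g / v₀² = 64.6×10/30.4² = 0.6990.
2θ = arcsin(0.6990) = 44.35° or 180° − 44.35° = 135.65°.
So θ = 22.2° or θ = 67.8°.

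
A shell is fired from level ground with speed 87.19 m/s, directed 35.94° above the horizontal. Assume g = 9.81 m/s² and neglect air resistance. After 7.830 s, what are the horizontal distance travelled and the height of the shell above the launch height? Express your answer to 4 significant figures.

x = 552.7 m, y = 99.98 m

v_x = 87.19 cos 35.94° = 70.592 m/s; v_y0 = 87.19 sin 35.94° = 51.175 m/s.
x = v_x t = 70.592 × 7.830 = 552.7 m.
y = v_y0 t − ½ g t² = 51.175×7.830 − 4.905×7.830² = 99.98 m.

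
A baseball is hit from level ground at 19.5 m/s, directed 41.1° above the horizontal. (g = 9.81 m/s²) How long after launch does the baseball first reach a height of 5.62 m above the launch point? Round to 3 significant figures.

0.557 s

v_y0 = 19.5 sin 41.1° = 12.82 m/s.
Set y = v_y0 t − ½ g t² = 5.62: 4.905 t² − 12.82 t + 5.62 = 0.
t = [12.82 ± √(164.4 − 110.3)] / 9.81 = (12.82 ± 7.355) / 9.81, giving t = 0.557 s or t = 2.06 s.
The baseball is on the way up at the first time, so t = 0.557 s.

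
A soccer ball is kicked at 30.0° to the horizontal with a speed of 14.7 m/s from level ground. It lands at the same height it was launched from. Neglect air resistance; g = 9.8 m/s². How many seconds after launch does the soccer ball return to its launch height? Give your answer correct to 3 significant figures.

Vertical component: v_y = 14.7 sin 30.0° = 7.350 m/s.
For a projectile landing at launch height, time of flight is t = 2 v_y / g = 2 × 7.350 / 9.8 = 1.50 s.

1.50 s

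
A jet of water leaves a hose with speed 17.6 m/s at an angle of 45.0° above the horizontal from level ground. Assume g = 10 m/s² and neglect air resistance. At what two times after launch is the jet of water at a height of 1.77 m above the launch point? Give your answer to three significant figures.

0.151 s and 2.34 s

v_y0 = 17.6 sin 45.0° = 12.45 m/s.
Set y = v_y0 t − ½ g t² = 1.77: 5.000 t² − 12.45 t + 1.77 = 0.
t = [12.45 ± √(155.0 − 35.40)] / 10 = (12.45 ± 10.94) / 10, giving t = 0.151 s or t = 2.34 s.
So the jet of water is at 1.77 m at t = 0.151 s (rising) and t = 2.34 s (falling).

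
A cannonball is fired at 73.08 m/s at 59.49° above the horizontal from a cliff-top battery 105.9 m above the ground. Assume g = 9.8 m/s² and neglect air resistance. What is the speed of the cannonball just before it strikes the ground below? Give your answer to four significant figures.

86.12 m/s

v_x = 73.08 cos 59.49° = 37.102 m/s is unchanged throughout.
For the vertical component, v_y² = v_y0² + 2 g h = (62.961)² + 2×9.8×105.9 = 6039.7, so |v_y| = 77.716 m/s.
Impact speed = √(v_x² + v_y²) = √(1376.6 + 6039.7) = 86.12 m/s.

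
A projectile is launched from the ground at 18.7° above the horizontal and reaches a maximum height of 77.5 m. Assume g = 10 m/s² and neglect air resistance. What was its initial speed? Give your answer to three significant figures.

123 m/s

At maximum height v_y = 0, so (v₀ sin θ)² = 2 g H.
v₀ sin 18.7° = √(2 × 10 × 77.5) = 39.37 m/s.
v₀ = 39.37 / sin 18.7° = 39.37 / 0.3206 = 123 m/s.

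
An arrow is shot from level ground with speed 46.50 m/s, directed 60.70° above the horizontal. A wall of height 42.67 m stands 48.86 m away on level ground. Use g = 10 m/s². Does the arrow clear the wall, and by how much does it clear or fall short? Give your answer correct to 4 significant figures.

Yes — it clears the wall by 21.35 m.

v_x = 46.50 cos 60.70° = 22.756 m/s; v_y0 = 46.50 sin 60.70° = 40.551 m/s.
Time to reach the wall: t = 48.86 / 22.756 = 2.1471 s.
Height at that point: y = 40.551×2.1471 − 5.000×2.1471² = 64.017 m.
That is 64.017 − 42.67 = 21.35 m above the top of the wall, so the arrow clears it.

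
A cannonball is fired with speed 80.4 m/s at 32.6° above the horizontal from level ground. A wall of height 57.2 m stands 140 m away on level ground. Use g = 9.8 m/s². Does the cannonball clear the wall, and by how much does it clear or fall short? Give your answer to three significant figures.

Yes — it clears the wall by 11.4 m.

v_x = 80.4 cos 32.6° = 67.73 m/s; v_y0 = 80.4 sin 32.6° = 43.32 m/s.
Time to reach the wall: t = 140 / 67.73 = 2.067 s.
Height at that point: y = 43.32×2.067 − 4.900×2.067² = 68.61 m.
That is 68.61 − 57.2 = 11.4 m above the top of the wall, so the cannonball clears it.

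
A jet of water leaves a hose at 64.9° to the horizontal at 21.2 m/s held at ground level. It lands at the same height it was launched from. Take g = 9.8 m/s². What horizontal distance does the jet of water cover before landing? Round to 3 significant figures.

Components: v_x = 21.2 cos 64.9° = 8.993 m/s, v_y = 21.2 sin 64.9° = 19.20 m/s.
Time of flight (same landing height): t = 2 v_y / g = 2 × 19.20 / 9.8 = 3.918 s.
Range: R = v_x · t = 8.993 × 3.918 = 35.2 m.

35.2 m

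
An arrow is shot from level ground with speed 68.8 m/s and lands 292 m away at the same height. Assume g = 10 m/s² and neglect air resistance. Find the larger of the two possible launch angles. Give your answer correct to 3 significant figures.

Level-ground range: R = v₀² sin(2θ)/g ⇒ sin 2θ = R g / v₀² = 292×10/68.8² = 0.6169.
2θ = arcsin(0.6169) = 38.09° or 180° − 38.09° = 141.91°.
So θ = 19.0° or θ = 71.0°.

71.0°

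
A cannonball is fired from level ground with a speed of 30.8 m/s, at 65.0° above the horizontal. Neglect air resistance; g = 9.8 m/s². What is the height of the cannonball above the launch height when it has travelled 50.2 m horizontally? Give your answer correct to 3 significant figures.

34.8 m

v_x = 30.8 cos 65.0° = 13.02 m/s, v_y0 = 30.8 sin 65.0° = 27.91 m/s.
Time to reach x = 50.2 m: t = x / v_x = 50.2 / 13.02 = 3.856 s.
y = v_y0 t − ½ g t² = 27.91×3.856 − 4.900×3.856² = 34.8 m.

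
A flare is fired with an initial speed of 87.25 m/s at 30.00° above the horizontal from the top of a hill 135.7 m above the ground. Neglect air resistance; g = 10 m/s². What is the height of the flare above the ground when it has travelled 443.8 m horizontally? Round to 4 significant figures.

v_x = 87.25 cos 30.00° = 75.561 m/s, v_y0 = 87.25 sin 30.00° = 43.625 m/s.
Time to reach x = 443.8 m: t = x / v_x = 443.8 / 75.561 = 5.8734 s.
y = 135.7 + v_y0 t − ½ g t² = 135.7 + 43.625×5.8734 − 5.000×5.8734² = 219.4 m.

219.4 m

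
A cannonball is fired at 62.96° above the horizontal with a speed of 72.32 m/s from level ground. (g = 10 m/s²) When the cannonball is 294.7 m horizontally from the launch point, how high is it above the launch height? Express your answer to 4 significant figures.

175.7 m

v_x = 72.32 cos 62.96° = 32.878 m/s, v_y0 = 72.32 sin 62.96° = 64.415 m/s.
Time to reach x = 294.7 m: t = x / v_x = 294.7 / 32.878 = 8.9634 s.
y = v_y0 t − ½ g t² = 64.415×8.9634 − 5.000×8.9634² = 175.7 m.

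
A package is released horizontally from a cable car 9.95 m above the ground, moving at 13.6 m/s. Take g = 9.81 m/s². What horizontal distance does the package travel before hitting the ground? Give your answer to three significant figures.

Initial vertical velocity is zero, so the fall time comes from h = ½ g t²: t = √(2 × 9.95 / 9.81) = 1.424 s.
Horizontal motion is uniform at 13.6 m/s, so x = 13.6 × 1.424 = 19.4 m.

19.4 m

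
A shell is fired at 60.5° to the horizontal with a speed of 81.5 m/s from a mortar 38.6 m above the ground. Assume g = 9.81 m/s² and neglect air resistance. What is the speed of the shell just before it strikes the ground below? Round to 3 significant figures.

86.0 m/s

v_x = 81.5 cos 60.5° = 40.13 m/s is unchanged throughout.
For the vertical component, v_y² = v_y0² + 2 g h = (70.93)² + 2×9.81×38.6 = 5788, so |v_y| = 76.08 m/s.
Impact speed = √(v_x² + v_y²) = √(1610 + 5788) = 86.0 m/s.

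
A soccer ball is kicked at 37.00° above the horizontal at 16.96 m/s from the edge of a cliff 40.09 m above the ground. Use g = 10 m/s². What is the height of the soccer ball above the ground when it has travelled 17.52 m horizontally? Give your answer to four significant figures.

44.93 m

v_x = 16.96 cos 37.00° = 13.545 m/s, v_y0 = 16.96 sin 37.00° = 10.207 m/s.
Time to reach x = 17.52 m: t = x / v_x = 17.52 / 13.545 = 1.2935 s.
y = 40.09 + v_y0 t − ½ g t² = 40.09 + 10.207×1.2935 − 5.000×1.2935² = 44.93 m.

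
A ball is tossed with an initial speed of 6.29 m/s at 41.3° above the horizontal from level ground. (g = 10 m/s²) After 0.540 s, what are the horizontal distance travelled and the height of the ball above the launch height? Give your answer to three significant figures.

x = 2.55 m, y = 0.784 m

v_x = 6.29 cos 41.3° = 4.725 m/s; v_y0 = 6.29 sin 41.3° = 4.151 m/s.
x = v_x t = 4.725 × 0.540 = 2.55 m.
y = v_y0 t − ½ g t² = 4.151×0.540 − 5.000×0.540² = 0.784 m.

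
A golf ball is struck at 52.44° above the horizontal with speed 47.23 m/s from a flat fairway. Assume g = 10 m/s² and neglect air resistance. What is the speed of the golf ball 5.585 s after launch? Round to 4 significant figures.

v_x = 47.23 cos 52.44° = 28.791 m/s (constant).
v_y(t) = 47.23 sin 52.44° − g t = 37.440 − 10 × 5.585 = -18.410 m/s.
Speed = √(v_x² + v_y²) = √(828.92 + 338.93) = 34.17 m/s.

34.17 m/s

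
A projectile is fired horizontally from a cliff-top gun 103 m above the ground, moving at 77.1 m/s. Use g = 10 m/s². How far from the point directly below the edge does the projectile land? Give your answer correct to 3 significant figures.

350 m

Initial vertical velocity is zero, so the fall time comes from h = ½ g t²: t = √(2 × 103 / 10) = 4.539 s.
Horizontal motion is uniform at 77.1 m/s, so x = 77.1 × 4.539 = 350 m.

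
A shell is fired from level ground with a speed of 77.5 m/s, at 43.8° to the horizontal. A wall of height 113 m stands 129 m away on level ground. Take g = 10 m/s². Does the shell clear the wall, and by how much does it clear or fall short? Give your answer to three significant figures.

v_x = 77.5 cos 43.8° = 55.94 m/s; v_y0 = 77.5 sin 43.8° = 53.64 m/s.
Time to reach the wall: t = 129 / 55.94 = 2.306 s.
Height at that point: y = 53.64×2.306 − 5.000×2.306² = 97.11 m.
That is 113 − 97.11 = 15.9 m below the top of the wall, so the shell does not clear it.

No — it falls 15.9 m short of clearing the wall.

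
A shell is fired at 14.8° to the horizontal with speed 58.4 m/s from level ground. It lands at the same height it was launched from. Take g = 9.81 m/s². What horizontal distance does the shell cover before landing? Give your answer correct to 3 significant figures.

Components: v_x = 58.4 cos 14.8° = 56.46 m/s, v_y = 58.4 sin 14.8° = 14.92 m/s.
Time of flight (same landing height): t = 2 v_y / g = 2 × 14.92 / 9.81 = 3.042 s.
Range: R = v_x · t = 56.46 × 3.042 = 172 m.

172 m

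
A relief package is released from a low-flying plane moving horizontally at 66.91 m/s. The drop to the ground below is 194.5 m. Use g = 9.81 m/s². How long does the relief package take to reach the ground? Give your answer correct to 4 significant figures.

6.297 s

The horizontal speed doesn't affect the fall. With v_y0 = 0, h = ½ g t².
t = √(2 × 194.5 / 9.81) = √39.653 = 6.297 s.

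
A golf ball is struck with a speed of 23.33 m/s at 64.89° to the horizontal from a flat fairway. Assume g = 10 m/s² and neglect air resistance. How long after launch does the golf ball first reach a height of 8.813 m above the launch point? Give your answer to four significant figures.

0.4693 s

v_y0 = 23.33 sin 64.89° = 21.125 m/s.
Set y = v_y0 t − ½ g t² = 8.813: 5.000 t² − 21.125 t + 8.813 = 0.
t = [21.125 ± √(446.27 − 176.26)] / 10 = (21.125 ± 16.432) / 10, giving t = 0.4693 s or t = 3.756 s.
The golf ball is on the way up at the first time, so t = 0.4693 s.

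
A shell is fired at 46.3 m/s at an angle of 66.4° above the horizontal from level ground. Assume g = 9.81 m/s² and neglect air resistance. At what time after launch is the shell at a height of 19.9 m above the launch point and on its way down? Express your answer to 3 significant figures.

v_y0 = 46.3 sin 66.4° = 42.43 m/s.
Set y = v_y0 t − ½ g t² = 19.9: 4.905 t² − 42.43 t + 19.9 = 0.
t = [42.43 ± √(1800 − 390.4)] / 9.81 = (42.43 ± 37.54) / 9.81, giving t = 0.498 s or t = 8.15 s.
On the way down corresponds to the larger root: t = 8.15 s.

8.15 s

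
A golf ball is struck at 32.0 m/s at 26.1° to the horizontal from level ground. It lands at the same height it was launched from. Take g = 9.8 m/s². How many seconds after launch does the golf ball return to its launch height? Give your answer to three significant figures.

2.87 s

Vertical component: v_y = 32.0 sin 26.1° = 14.08 m/s.
For a projectile landing at launch height, time of flight is t = 2 v_y / g = 2 × 14.08 / 9.8 = 2.87 s.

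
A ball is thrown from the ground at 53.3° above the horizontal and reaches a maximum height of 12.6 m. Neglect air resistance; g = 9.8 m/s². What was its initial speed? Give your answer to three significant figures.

19.6 m/s

At maximum height v_y = 0, so (v₀ sin θ)² = 2 g H.
v₀ sin 53.3° = √(2 × 9.8 × 12.6) = 15.71 m/s.
v₀ = 15.71 / sin 53.3° = 15.71 / 0.8018 = 19.6 m/s.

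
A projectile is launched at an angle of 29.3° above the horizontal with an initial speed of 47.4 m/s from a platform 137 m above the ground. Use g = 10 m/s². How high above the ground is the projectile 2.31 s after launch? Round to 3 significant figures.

v_y0 = 47.4 sin 29.3° = 23.20 m/s.
y(t) = 137 + v_y0 t − ½ g t² = 137 + 23.20×2.31 − ½×10×2.31² = 164 m.

164 m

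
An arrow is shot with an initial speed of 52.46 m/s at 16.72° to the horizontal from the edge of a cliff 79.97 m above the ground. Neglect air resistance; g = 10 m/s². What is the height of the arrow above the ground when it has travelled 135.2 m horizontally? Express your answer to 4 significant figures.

v_x = 52.46 cos 16.72° = 50.242 m/s, v_y0 = 52.46 sin 16.72° = 15.092 m/s.
Time to reach x = 135.2 m: t = x / v_x = 135.2 / 50.242 = 2.6910 s.
y = 79.97 + v_y0 t − ½ g t² = 79.97 + 15.092×2.6910 − 5.000×2.6910² = 84.38 m.

84.38 m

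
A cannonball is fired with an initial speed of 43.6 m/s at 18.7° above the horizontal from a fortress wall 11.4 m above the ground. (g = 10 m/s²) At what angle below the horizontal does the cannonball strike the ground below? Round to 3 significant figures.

26.5°

v_x = 43.6 cos 18.7° = 41.30 m/s.
At impact |v_y| = √(v_y0² + 2 g h) = √(13.98² + 2×10×11.4) = 20.58 m/s.
Angle below horizontal = arctan(|v_y| / v_x) = arctan(20.58 / 41.30) = 26.5°.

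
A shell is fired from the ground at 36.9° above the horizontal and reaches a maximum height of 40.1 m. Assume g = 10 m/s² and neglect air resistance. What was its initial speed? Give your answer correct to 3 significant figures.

47.2 m/s

At maximum height v_y = 0, so (v₀ sin θ)² = 2 g H.
v₀ sin 36.9° = √(2 × 10 × 40.1) = 28.32 m/s.
v₀ = 28.32 / sin 36.9° = 28.32 / 0.6004 = 47.2 m/s.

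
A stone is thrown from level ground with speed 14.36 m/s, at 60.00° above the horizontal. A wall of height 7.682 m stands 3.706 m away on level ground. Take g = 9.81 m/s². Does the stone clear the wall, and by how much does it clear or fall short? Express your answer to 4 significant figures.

No — it falls 2.570 m short of clearing the wall.

v_x = 14.36 cos 60.00° = 7.1800 m/s; v_y0 = 14.36 sin 60.00° = 12.436 m/s.
Time to reach the wall: t = 3.706 / 7.1800 = 0.51616 s.
Height at that point: y = 12.436×0.51616 − 4.905×0.51616² = 5.1122 m.
That is 7.682 − 5.1122 = 2.570 m below the top of the wall, so the stone does not clear it.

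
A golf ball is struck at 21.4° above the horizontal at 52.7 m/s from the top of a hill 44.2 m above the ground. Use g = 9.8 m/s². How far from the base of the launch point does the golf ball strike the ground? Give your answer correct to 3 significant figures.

272 m

Components: v_x = 52.7 cos 21.4° = 49.07 m/s, v_y = 52.7 sin 21.4° = 19.23 m/s.
Vertical: 0 = 44.2 + 19.23 t − ½(9.8) t² ⇒ 4.900 t² − 19.23 t − 44.2 = 0.
t = [19.23 + √(369.8 + 866.3)] / 9.800 = 5.550 s.
Horizontal: R = v_x · t = 49.07 × 5.550 = 272 m.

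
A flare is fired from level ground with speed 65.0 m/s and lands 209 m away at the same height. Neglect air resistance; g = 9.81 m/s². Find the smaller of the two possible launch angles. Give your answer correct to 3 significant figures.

Level-ground range: R = v₀² sin(2θ)/g ⇒ sin 2θ = R g / v₀² = 209×9.81/65.0² = 0.4853.
2θ = arcsin(0.4853) = 29.03° or 180° − 29.03° = 150.97°.
So θ = 14.5° or θ = 75.5°.

14.5°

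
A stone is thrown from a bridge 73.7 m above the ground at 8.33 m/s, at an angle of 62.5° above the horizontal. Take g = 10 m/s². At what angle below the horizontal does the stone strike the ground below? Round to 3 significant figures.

84.4°

v_x = 8.33 cos 62.5° = 3.846 m/s.
At impact |v_y| = √(v_y0² + 2 g h) = √(7.389² + 2×10×73.7) = 39.10 m/s.
Angle below horizontal = arctan(|v_y| / v_x) = arctan(39.10 / 3.846) = 84.4°.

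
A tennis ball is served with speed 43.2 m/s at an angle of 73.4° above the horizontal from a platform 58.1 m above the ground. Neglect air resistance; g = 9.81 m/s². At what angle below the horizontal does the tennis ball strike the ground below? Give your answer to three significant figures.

v_x = 43.2 cos 73.4° = 12.34 m/s.
At impact |v_y| = √(v_y0² + 2 g h) = √(41.40² + 2×9.81×58.1) = 53.42 m/s.
Angle below horizontal = arctan(|v_y| / v_x) = arctan(53.42 / 12.34) = 77.0°.

77.0°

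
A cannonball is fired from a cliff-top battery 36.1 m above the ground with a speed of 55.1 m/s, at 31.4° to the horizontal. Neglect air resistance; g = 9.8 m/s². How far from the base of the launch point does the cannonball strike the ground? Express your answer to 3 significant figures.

Components: v_x = 55.1 cos 31.4° = 47.03 m/s, v_y = 55.1 sin 31.4° = 28.71 m/s.
Vertical: 0 = 36.1 + 28.71 t − ½(9.8) t² ⇒ 4.900 t² − 28.71 t − 36.1 = 0.
t = [28.71 + √(824.3 + 707.6)] / 9.800 = 6.923 s.
Horizontal: R = v_x · t = 47.03 × 6.923 = 326 m.

326 m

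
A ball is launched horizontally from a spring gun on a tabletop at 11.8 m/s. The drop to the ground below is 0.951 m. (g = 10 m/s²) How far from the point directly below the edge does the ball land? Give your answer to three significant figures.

5.15 m

Initial vertical velocity is zero, so the fall time comes from h = ½ g t²: t = √(2 × 0.951 / 10) = 0.4361 s.
Horizontal motion is uniform at 11.8 m/s, so x = 11.8 × 0.4361 = 5.15 m.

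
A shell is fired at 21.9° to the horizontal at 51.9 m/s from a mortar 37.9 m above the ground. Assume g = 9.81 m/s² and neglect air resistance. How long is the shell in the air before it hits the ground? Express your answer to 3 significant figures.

Vertical component: v_y = 51.9 sin 21.9° = 19.36 m/s.
Taking up as positive with launch at y = 37.9 m, landing at y = 0: 0 = 37.9 + 19.36 t − ½(9.81) t².
Solving 4.905 t² − 19.36 t − 37.9 = 0 gives t = [19.36 + √(19.36² + 4·4.905·37.9)] / 9.810 = 5.38 s.

5.38 s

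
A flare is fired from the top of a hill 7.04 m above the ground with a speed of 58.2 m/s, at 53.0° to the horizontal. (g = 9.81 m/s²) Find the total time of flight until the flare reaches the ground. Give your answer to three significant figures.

Vertical component: v_y = 58.2 sin 53.0° = 46.48 m/s.
Taking up as positive with launch at y = 7.04 m, landing at y = 0: 0 = 7.04 + 46.48 t − ½(9.81) t².
Solving 4.905 t² − 46.48 t − 7.04 = 0 gives t = [46.48 + √(46.48² + 4·4.905·7.04)] / 9.810 = 9.63 s.

9.63 s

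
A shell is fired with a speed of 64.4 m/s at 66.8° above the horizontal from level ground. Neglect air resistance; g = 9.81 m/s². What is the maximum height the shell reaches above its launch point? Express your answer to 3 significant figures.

179 m

Vertical component of launch velocity: v_y = 64.4 sin 66.8° = 59.19 m/s.
At the highest point the vertical velocity is zero, so v_y² = 2 g h_max.
h_max = (59.19)² / (2 × 9.81) = 3503 / 19.62 = 179 m.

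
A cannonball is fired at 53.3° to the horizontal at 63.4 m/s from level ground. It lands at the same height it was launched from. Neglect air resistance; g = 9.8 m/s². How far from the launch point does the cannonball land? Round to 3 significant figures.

393 m

For level ground, R = v₀² sin(2θ) / g.
sin(2 × 53.3°) = sin 106.6° = 0.9583.
R = (63.4)² × 0.9583 / 9.8 = 393 m.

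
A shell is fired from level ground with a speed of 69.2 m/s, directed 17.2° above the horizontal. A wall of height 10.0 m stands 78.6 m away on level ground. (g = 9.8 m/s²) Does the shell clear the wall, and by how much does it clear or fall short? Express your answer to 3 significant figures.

v_x = 69.2 cos 17.2° = 66.11 m/s; v_y0 = 69.2 sin 17.2° = 20.46 m/s.
Time to reach the wall: t = 78.6 / 66.11 = 1.189 s.
Height at that point: y = 20.46×1.189 − 4.900×1.189² = 17.40 m.
That is 17.40 − 10.0 = 7.40 m above the top of the wall, so the shell clears it.

Yes — it clears the wall by 7.40 m.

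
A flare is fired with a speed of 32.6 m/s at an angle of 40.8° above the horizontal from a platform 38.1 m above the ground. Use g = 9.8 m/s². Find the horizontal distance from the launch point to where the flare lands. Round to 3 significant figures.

141 m

Components: v_x = 32.6 cos 40.8° = 24.68 m/s, v_y = 32.6 sin 40.8° = 21.30 m/s.
Vertical: 0 = 38.1 + 21.30 t − ½(9.8) t² ⇒ 4.900 t² − 21.30 t − 38.1 = 0.
t = [21.30 + √(453.7 + 746.8)] / 9.800 = 5.709 s.
Horizontal: R = v_x · t = 24.68 × 5.709 = 141 m.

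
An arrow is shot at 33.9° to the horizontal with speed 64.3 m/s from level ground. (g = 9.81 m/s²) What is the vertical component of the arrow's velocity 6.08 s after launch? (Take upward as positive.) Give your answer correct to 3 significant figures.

-23.8 m/s

Initial vertical component: v_y0 = 64.3 sin 33.9° = 35.86 m/s.
v_y(t) = v_y0 − g t = 35.86 − 9.81 × 6.08 = -23.8 m/s.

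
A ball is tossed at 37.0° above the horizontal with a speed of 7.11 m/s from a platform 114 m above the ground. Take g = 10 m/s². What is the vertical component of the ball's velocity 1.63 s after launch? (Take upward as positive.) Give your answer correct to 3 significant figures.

-12.0 m/s

Initial vertical component: v_y0 = 7.11 sin 37.0° = 4.279 m/s.
v_y(t) = v_y0 − g t = 4.279 − 10 × 1.63 = -12.0 m/s.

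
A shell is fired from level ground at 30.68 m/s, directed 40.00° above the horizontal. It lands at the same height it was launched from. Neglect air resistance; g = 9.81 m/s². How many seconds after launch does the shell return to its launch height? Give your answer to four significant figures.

Vertical component: v_y = 30.68 sin 40.00° = 19.721 m/s.
For a projectile landing at launch height, time of flight is t = 2 v_y / g = 2 × 19.721 / 9.81 = 4.021 s.

4.021 s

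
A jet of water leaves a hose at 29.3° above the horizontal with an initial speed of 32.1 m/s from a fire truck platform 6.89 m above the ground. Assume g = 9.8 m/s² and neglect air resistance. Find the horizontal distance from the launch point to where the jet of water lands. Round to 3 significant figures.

Components: v_x = 32.1 cos 29.3° = 27.99 m/s, v_y = 32.1 sin 29.3° = 15.71 m/s.
Vertical: 0 = 6.89 + 15.71 t − ½(9.8) t² ⇒ 4.900 t² − 15.71 t − 6.89 = 0.
t = [15.71 + √(246.8 + 135.0)] / 9.800 = 3.597 s.
Horizontal: R = v_x · t = 27.99 × 3.597 = 101 m.

101 m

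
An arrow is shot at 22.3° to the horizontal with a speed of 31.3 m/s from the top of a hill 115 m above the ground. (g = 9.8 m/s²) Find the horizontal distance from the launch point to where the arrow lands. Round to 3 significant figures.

180 m

Components: v_x = 31.3 cos 22.3° = 28.96 m/s, v_y = 31.3 sin 22.3° = 11.88 m/s.
Vertical: 0 = 115 + 11.88 t − ½(9.8) t² ⇒ 4.900 t² − 11.88 t − 115 = 0.
t = [11.88 + √(141.1 + 2254)] / 9.800 = 6.206 s.
Horizontal: R = v_x · t = 28.96 × 6.206 = 180 m.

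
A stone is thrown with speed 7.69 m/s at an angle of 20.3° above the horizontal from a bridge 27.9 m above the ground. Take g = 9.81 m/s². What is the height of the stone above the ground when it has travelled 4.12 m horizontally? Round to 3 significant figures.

27.8 m

v_x = 7.69 cos 20.3° = 7.212 m/s, v_y0 = 7.69 sin 20.3° = 2.668 m/s.
Time to reach x = 4.12 m: t = x / v_x = 4.12 / 7.212 = 0.5713 s.
y = 27.9 + v_y0 t − ½ g t² = 27.9 + 2.668×0.5713 − 4.905×0.5713² = 27.8 m.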